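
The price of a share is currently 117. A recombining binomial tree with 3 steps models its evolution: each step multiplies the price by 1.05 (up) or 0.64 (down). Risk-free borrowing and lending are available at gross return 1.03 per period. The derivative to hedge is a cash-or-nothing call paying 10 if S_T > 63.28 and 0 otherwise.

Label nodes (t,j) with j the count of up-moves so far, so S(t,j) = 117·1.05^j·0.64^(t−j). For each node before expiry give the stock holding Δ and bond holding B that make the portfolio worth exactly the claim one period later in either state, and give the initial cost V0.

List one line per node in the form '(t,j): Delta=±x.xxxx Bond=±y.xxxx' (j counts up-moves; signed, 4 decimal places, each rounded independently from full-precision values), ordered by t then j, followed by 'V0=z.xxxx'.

Under the risk-neutral measure, an up-move has probability p* = (R−d)/(u−d) = 0.9512 and values discount at R = 1.03.
At expiry t=3: V(3,0)=0.0000, V(3,1)=0.0000, V(3,2)=10.0000, V(3,3)=10.0000
(2,0): S=47.9232. Δ = (V_up−V_dn)/(S_up−S_dn) = (0.0000−0.0000)/(50.3194−30.6708) = 0.0000. V = [p*·0.0000 + (1−p*)·0.0000]/1.03 = 0.0000. B = V − Δ·S = 0.0000.
(2,1): S=78.6240. Δ = (V_up−V_dn)/(S_up−S_dn) = (10.0000−0.0000)/(82.5552−50.3194) = 0.3102. V = [p*·10.0000 + (1−p*)·0.0000]/1.03 = 9.2351. B = V − Δ·S = -15.1551.
(2,2): S=128.9925. Δ = (V_up−V_dn)/(S_up−S_dn) = (10.0000−10.0000)/(135.4421−82.5552) = 0.0000. V = [p*·10.0000 + (1−p*)·10.0000]/1.03 = 9.7087. B = V − Δ·S = 9.7087.
(1,0): S=74.8800. Δ = (V_up−V_dn)/(S_up−S_dn) = (9.2351−0.0000)/(78.6240−47.9232) = 0.3008. V = [p*·9.2351 + (1−p*)·0.0000]/1.03 = 8.5288. B = V − Δ·S = -13.9960.
(1,1): S=122.8500. Δ = (V_up−V_dn)/(S_up−S_dn) = (9.7087−9.2351)/(128.9925−78.6240) = 0.0094. V = [p*·9.7087 + (1−p*)·9.2351]/1.03 = 9.4035. B = V − Δ·S = 8.2484.
(0,0): S=117.0000. Δ = (V_up−V_dn)/(S_up−S_dn) = (9.4035−8.5288)/(122.8500−74.8800) = 0.0182. V = [p*·9.4035 + (1−p*)·8.5288]/1.03 = 9.0882. B = V − Δ·S = 6.9547.
The time-0 hedge costs 9.0882, which is the no-arbitrage price.

(0,0): Delta=0.0182 Bond=6.9547
(1,0): Delta=0.3008 Bond=-13.9960
(1,1): Delta=0.0094 Bond=8.2484
(2,0): Delta=0.0000 Bond=0.0000
(2,1): Delta=0.3102 Bond=-15.1551
(2,2): Delta=0.0000 Bond=9.7087
V0=9.0882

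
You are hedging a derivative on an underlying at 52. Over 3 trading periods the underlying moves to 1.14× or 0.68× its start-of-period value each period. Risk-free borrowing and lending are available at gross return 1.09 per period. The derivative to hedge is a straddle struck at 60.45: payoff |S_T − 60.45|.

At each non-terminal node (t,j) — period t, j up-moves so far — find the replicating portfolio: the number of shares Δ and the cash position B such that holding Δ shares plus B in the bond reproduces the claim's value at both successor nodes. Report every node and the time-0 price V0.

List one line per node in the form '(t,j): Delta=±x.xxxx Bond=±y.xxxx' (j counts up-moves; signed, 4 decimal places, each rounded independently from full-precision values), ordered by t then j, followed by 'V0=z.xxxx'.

No-arbitrage ⇒ martingale measure with p* = (R−d)/(u−d) = 0.8913.
At expiry t=3: V(3,0)=44.0995, V(3,1)=33.0389, V(3,2)=14.4961, V(3,3)=16.5903
  t=2,j=0: stock 24.0448 → up 27.4111 (V=33.0389), down 16.3505 (V=44.0995). Price 31.4139; hedge Δ=-1.0000, bond B=55.4587.
  t=2,j=1: stock 40.3104 → up 45.9539 (V=14.4961), down 27.4111 (V=33.0389). Price 15.1483; hedge Δ=-1.0000, bond B=55.4587.
  t=2,j=2: stock 67.5792 → up 77.0403 (V=16.5903), down 45.9539 (V=14.4961). Price 15.0116; hedge Δ=0.0674, bond B=10.4591.
  t=1,j=0: stock 35.3600 → up 40.3104 (V=15.1483), down 24.0448 (V=31.4139). Price 15.5196; hedge Δ=-1.0000, bond B=50.8796.
  t=1,j=1: stock 59.2800 → up 67.5792 (V=15.0116), down 40.3104 (V=15.1483). Price 13.7858; hedge Δ=-0.0050, bond B=14.0829.
  t=0,j=0: stock 52.0000 → up 59.2800 (V=13.7858), down 35.3600 (V=15.5196). Price 12.8204; hedge Δ=-0.0725, bond B=16.5895.
Each (Δ,B) replicates both successor values, so the strategy is self-financing and V0 is arbitrage-free.

(0,0): Delta=-0.0725 Bond=16.5895
(1,0): Delta=-1.0000 Bond=50.8796
(1,1): Delta=-0.0050 Bond=14.0829
(2,0): Delta=-1.0000 Bond=55.4587
(2,1): Delta=-1.0000 Bond=55.4587
(2,2): Delta=0.0674 Bond=10.4591
V0=12.8204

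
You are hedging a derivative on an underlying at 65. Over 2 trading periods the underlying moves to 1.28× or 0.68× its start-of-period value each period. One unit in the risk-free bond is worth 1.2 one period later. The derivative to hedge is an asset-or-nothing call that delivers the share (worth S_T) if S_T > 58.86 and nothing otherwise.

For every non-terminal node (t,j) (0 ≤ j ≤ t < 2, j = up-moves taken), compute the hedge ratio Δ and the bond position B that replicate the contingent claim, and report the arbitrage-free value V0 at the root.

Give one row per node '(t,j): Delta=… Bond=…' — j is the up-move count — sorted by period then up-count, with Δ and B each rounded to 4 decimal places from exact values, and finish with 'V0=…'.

(0,0): Delta=1.9721 Bond=-72.6408
(1,0): Delta=0.0000 Bond=0.0000
(1,1): Delta=2.1333 Bond=-100.5796
V0=55.5488

The replicating-portfolio and risk-neutral prices coincide; use p* = (1.2−0.68)/(1.28−0.68) = 0.8667 for the latter.
Payoff layer (t=2): V(2,0)=0.0000, V(2,1)=0.0000, V(2,2)=106.4960
(1,0): S=44.2000. Δ = (V_up−V_dn)/(S_up−S_dn) = (0.0000−0.0000)/(56.5760−30.0560) = 0.0000. V = [p*·0.0000 + (1−p*)·0.0000]/1.2 = 0.0000. B = V − Δ·S = 0.0000.
(1,1): S=83.2000. Δ = (V_up−V_dn)/(S_up−S_dn) = (106.4960−0.0000)/(106.4960−56.5760) = 2.1333. V = [p*·106.4960 + (1−p*)·0.0000]/1.2 = 76.9138. B = V − Δ·S = -100.5796.
(0,0): S=65.0000. Δ = (V_up−V_dn)/(S_up−S_dn) = (76.9138−0.0000)/(83.2000−44.2000) = 1.9721. V = [p*·76.9138 + (1−p*)·0.0000]/1.2 = 55.5488. B = V − Δ·S = -72.6408.
The time-0 hedge costs 55.5488, which is the no-arbitrage price.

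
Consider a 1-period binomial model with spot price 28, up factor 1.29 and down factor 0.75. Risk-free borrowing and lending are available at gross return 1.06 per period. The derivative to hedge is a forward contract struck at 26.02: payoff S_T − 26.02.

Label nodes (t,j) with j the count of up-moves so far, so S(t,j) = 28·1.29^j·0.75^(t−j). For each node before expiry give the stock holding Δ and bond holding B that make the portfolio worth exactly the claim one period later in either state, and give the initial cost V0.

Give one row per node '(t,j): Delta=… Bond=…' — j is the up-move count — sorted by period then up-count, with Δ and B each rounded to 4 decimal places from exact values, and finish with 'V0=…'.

Risk-neutral probability p* = (R−d)/(u−d) = (1.06−0.75)/(1.29−0.75) = 0.5741.
Payoff layer (t=1): V(1,0)=-5.0200, V(1,1)=10.1000
Node (0,0) S=28.0000: V=(p*·10.1000+(1−p*)·-5.0200)/1.06=3.4528; Δ=(10.1000−-5.0200)/(36.1200−21.0000)=1.0000; B=V−Δ·S=-24.5472
Self-financing check: at every node Δ·S+B equals the discounted successor values.

(0,0): Delta=1.0000 Bond=-24.5472
V0=3.4528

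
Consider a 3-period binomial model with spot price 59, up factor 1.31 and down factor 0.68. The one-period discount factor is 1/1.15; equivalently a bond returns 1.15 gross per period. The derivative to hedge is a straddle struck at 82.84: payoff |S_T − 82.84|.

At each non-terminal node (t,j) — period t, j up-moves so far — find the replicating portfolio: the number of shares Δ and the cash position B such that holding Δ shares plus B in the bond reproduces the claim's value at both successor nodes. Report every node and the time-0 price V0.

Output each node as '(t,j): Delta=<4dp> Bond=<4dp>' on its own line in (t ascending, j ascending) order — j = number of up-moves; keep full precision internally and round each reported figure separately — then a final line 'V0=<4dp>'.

Under the risk-neutral measure, an up-move has probability p* = (R−d)/(u−d) = 0.7460 and values discount at R = 1.15.
Payoff layer (t=3): V(3,0)=64.2885, V(3,1)=47.1011, V(3,2)=13.9901, V(3,3)=49.7974
(2,0): S=27.2816. Δ = (V_up−V_dn)/(S_up−S_dn) = (47.1011−64.2885)/(35.7389−18.5515) = -1.0000. V = [p*·47.1011 + (1−p*)·64.2885]/1.15 = 44.7532. B = V − Δ·S = 72.0348.
(2,1): S=52.5572. Δ = (V_up−V_dn)/(S_up−S_dn) = (13.9901−47.1011)/(68.8499−35.7389) = -1.0000. V = [p*·13.9901 + (1−p*)·47.1011]/1.15 = 19.4776. B = V − Δ·S = 72.0348.
(2,2): S=101.2499. Δ = (V_up−V_dn)/(S_up−S_dn) = (49.7974−13.9901)/(132.6374−68.8499) = 0.5614. V = [p*·49.7974 + (1−p*)·13.9901]/1.15 = 35.3943. B = V − Δ·S = -21.4427.
(1,0): S=40.1200. Δ = (V_up−V_dn)/(S_up−S_dn) = (19.4776−44.7532)/(52.5572−27.2816) = -1.0000. V = [p*·19.4776 + (1−p*)·44.7532]/1.15 = 22.5189. B = V − Δ·S = 62.6389.
(1,1): S=77.2900. Δ = (V_up−V_dn)/(S_up−S_dn) = (35.3943−19.4776)/(101.2499−52.5572) = 0.3269. V = [p*·35.3943 + (1−p*)·19.4776]/1.15 = 27.2626. B = V − Δ·S = 1.9979.
(0,0): S=59.0000. Δ = (V_up−V_dn)/(S_up−S_dn) = (27.2626−22.5189)/(77.2900−40.1200) = 0.1276. V = [p*·27.2626 + (1−p*)·22.5189]/1.15 = 22.6590. B = V − Δ·S = 15.1294.
Root portfolio cost Δ·59+B reproduces V0=22.6590.

(0,0): Delta=0.1276 Bond=15.1294
(1,0): Delta=-1.0000 Bond=62.6389
(1,1): Delta=0.3269 Bond=1.9979
(2,0): Delta=-1.0000 Bond=72.0348
(2,1): Delta=-1.0000 Bond=72.0348
(2,2): Delta=0.5614 Bond=-21.4427
V0=22.6590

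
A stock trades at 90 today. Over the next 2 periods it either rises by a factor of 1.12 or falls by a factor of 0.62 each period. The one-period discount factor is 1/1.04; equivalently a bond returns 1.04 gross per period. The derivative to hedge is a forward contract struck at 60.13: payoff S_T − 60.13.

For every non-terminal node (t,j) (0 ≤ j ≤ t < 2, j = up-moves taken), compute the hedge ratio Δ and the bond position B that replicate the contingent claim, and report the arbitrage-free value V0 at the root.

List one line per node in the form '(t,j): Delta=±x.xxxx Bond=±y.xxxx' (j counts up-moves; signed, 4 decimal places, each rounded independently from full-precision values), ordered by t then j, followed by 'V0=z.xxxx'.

(0,0): Delta=1.0000 Bond=-55.5936
(1,0): Delta=1.0000 Bond=-57.8173
(1,1): Delta=1.0000 Bond=-57.8173
V0=34.4064

Under the risk-neutral measure, an up-move has probability p* = (R−d)/(u−d) = 0.8400 and values discount at R = 1.04.
At expiry t=2: V(2,0)=-25.5340, V(2,1)=2.3660, V(2,2)=52.7660
  t=1,j=0: stock 55.8000 → up 62.4960 (V=2.3660), down 34.5960 (V=-25.5340). Price -2.0173; hedge Δ=1.0000, bond B=-57.8173.
  t=1,j=1: stock 100.8000 → up 112.8960 (V=52.7660), down 62.4960 (V=2.3660). Price 42.9827; hedge Δ=1.0000, bond B=-57.8173.
  t=0,j=0: stock 90.0000 → up 100.8000 (V=42.9827), down 55.8000 (V=-2.0173). Price 34.4064; hedge Δ=1.0000, bond B=-55.5936.
Check: Δ(0,0)·S0 + B(0,0) = 34.4064 = V0.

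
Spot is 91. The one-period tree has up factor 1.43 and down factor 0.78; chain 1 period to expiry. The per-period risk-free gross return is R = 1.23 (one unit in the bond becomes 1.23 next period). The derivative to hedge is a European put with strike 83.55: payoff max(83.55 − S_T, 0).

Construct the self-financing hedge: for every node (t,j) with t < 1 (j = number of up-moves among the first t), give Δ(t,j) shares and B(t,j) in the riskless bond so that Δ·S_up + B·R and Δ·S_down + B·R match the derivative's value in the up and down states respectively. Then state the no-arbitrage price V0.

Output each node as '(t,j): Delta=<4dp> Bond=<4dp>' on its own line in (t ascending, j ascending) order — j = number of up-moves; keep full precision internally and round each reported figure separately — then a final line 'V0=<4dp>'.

(0,0): Delta=-0.2125 Bond=22.4829
V0=3.1445

No-arbitrage ⇒ martingale measure with p* = (R−d)/(u−d) = 0.6923.
Terminal values V(1,·): V(1,0)=12.5700, V(1,1)=0.0000
  t=0,j=0: stock 91.0000 → up 130.1300 (V=0.0000), down 70.9800 (V=12.5700). Price 3.1445; hedge Δ=-0.2125, bond B=22.4829.
Check: Δ(0,0)·S0 + B(0,0) = 3.1445 = V0.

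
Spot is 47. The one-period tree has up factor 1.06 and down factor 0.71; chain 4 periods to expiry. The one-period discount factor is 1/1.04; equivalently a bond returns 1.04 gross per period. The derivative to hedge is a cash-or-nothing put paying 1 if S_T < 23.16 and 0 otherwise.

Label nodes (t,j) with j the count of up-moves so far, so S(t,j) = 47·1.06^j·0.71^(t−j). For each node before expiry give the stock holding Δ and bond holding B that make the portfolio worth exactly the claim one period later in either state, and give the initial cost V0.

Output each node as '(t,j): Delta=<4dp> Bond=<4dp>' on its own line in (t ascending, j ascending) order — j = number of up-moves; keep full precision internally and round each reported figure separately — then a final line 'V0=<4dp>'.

Risk-neutral probability p* = (R−d)/(u−d) = (1.04−0.71)/(1.06−0.71) = 0.9429.
Terminal payoffs: V(4,0)=1.0000, V(4,1)=1.0000, V(4,2)=0.0000, V(4,3)=0.0000, V(4,4)=0.0000
(3,0): S=16.8218. Δ = (V_up−V_dn)/(S_up−S_dn) = (1.0000−1.0000)/(17.8311−11.9435) = 0.0000. V = [p*·1.0000 + (1−p*)·1.0000]/1.04 = 0.9615. B = V − Δ·S = 0.9615.
(3,1): S=25.1143. Δ = (V_up−V_dn)/(S_up−S_dn) = (0.0000−1.0000)/(26.6211−17.8311) = -0.1138. V = [p*·0.0000 + (1−p*)·1.0000]/1.04 = 0.0549. B = V − Δ·S = 2.9121.
(3,2): S=37.4945. Δ = (V_up−V_dn)/(S_up−S_dn) = (0.0000−0.0000)/(39.7442−26.6211) = 0.0000. V = [p*·0.0000 + (1−p*)·0.0000]/1.04 = 0.0000. B = V − Δ·S = 0.0000.
(3,3): S=55.9778. Δ = (V_up−V_dn)/(S_up−S_dn) = (0.0000−0.0000)/(59.3364−39.7442) = 0.0000. V = [p*·0.0000 + (1−p*)·0.0000]/1.04 = 0.0000. B = V − Δ·S = 0.0000.
(2,0): S=23.6927. Δ = (V_up−V_dn)/(S_up−S_dn) = (0.0549−0.9615)/(25.1143−16.8218) = -0.1093. V = [p*·0.0549 + (1−p*)·0.9615]/1.04 = 0.1026. B = V − Δ·S = 2.6929.
(2,1): S=35.3722. Δ = (V_up−V_dn)/(S_up−S_dn) = (0.0000−0.0549)/(37.4945−25.1143) = -0.0044. V = [p*·0.0000 + (1−p*)·0.0549]/1.04 = 0.0030. B = V − Δ·S = 0.1600.
(2,2): S=52.8092. Δ = (V_up−V_dn)/(S_up−S_dn) = (0.0000−0.0000)/(55.9778−37.4945) = 0.0000. V = [p*·0.0000 + (1−p*)·0.0000]/1.04 = 0.0000. B = V − Δ·S = 0.0000.
(1,0): S=33.3700. Δ = (V_up−V_dn)/(S_up−S_dn) = (0.0030−0.1026)/(35.3722−23.6927) = -0.0085. V = [p*·0.0030 + (1−p*)·0.1026]/1.04 = 0.0084. B = V − Δ·S = 0.2930.
(1,1): S=49.8200. Δ = (V_up−V_dn)/(S_up−S_dn) = (0.0000−0.0030)/(52.8092−35.3722) = -0.0002. V = [p*·0.0000 + (1−p*)·0.0030]/1.04 = 0.0002. B = V − Δ·S = 0.0088.
(0,0): S=47.0000. Δ = (V_up−V_dn)/(S_up−S_dn) = (0.0002−0.0084)/(49.8200−33.3700) = -0.0005. V = [p*·0.0002 + (1−p*)·0.0084]/1.04 = 0.0006. B = V − Δ·S = 0.0241.
Each (Δ,B) replicates both successor values, so the strategy is self-financing and V0 is arbitrage-free.

(0,0): Delta=-0.0005 Bond=0.0241
(1,0): Delta=-0.0085 Bond=0.2930
(1,1): Delta=-0.0002 Bond=0.0088
(2,0): Delta=-0.1093 Bond=2.6929
(2,1): Delta=-0.0044 Bond=0.1600
(2,2): Delta=0.0000 Bond=0.0000
(3,0): Delta=0.0000 Bond=0.9615
(3,1): Delta=-0.1138 Bond=2.9121
(3,2): Delta=0.0000 Bond=0.0000
(3,3): Delta=0.0000 Bond=0.0000
V0=0.0006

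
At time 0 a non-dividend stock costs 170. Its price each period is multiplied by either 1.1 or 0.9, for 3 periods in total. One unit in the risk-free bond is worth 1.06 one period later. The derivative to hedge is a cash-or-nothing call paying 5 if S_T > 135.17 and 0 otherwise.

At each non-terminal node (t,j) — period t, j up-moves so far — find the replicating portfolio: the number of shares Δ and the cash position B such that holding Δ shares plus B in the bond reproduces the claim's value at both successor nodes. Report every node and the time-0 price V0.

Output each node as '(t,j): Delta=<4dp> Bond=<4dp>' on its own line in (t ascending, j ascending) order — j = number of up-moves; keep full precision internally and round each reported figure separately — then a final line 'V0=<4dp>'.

(0,0): Delta=0.0052 Bond=3.2745
(1,0): Delta=0.0308 Bond=-0.4450
(1,1): Delta=0.0000 Bond=4.4500
(2,0): Delta=0.1816 Bond=-21.2264
(2,1): Delta=0.0000 Bond=4.7170
(2,2): Delta=0.0000 Bond=4.7170
V0=4.1645

No-arbitrage ⇒ martingale measure with p* = (R−d)/(u−d) = 0.8000.
Payoff layer (t=3): V(3,0)=0.0000, V(3,1)=5.0000, V(3,2)=5.0000, V(3,3)=5.0000
  t=2,j=0: stock 137.7000 → up 151.4700 (V=5.0000), down 123.9300 (V=0.0000). Price 3.7736; hedge Δ=0.1816, bond B=-21.2264.
  t=2,j=1: stock 168.3000 → up 185.1300 (V=5.0000), down 151.4700 (V=5.0000). Price 4.7170; hedge Δ=0.0000, bond B=4.7170.
  t=2,j=2: stock 205.7000 → up 226.2700 (V=5.0000), down 185.1300 (V=5.0000). Price 4.7170; hedge Δ=0.0000, bond B=4.7170.
  t=1,j=0: stock 153.0000 → up 168.3000 (V=4.7170), down 137.7000 (V=3.7736). Price 4.2720; hedge Δ=0.0308, bond B=-0.4450.
  t=1,j=1: stock 187.0000 → up 205.7000 (V=4.7170), down 168.3000 (V=4.7170). Price 4.4500; hedge Δ=0.0000, bond B=4.4500.
  t=0,j=0: stock 170.0000 → up 187.0000 (V=4.4500), down 153.0000 (V=4.2720). Price 4.1645; hedge Δ=0.0052, bond B=3.2745.
Each (Δ,B) replicates both successor values, so the strategy is self-financing and V0 is arbitrage-free.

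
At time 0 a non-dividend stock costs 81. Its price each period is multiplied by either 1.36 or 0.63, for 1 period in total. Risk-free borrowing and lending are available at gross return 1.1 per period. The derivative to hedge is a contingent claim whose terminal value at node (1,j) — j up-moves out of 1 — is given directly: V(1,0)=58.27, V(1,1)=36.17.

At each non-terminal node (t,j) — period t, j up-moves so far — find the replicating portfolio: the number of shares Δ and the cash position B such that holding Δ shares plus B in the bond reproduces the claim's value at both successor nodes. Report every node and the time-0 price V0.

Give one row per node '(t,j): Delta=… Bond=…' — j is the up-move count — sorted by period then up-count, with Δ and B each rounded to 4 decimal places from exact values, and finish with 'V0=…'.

(0,0): Delta=-0.3738 Bond=70.3115
V0=40.0375

Risk-neutral probability p* = (R−d)/(u−d) = (1.1−0.63)/(1.36−0.63) = 0.6438.
Payoff layer (t=1): V(1,0)=58.2700, V(1,1)=36.1700
(0,0): S=81.0000. Δ = (V_up−V_dn)/(S_up−S_dn) = (36.1700−58.2700)/(110.1600−51.0300) = -0.3738. V = [p*·36.1700 + (1−p*)·58.2700]/1.1 = 40.0375. B = V − Δ·S = 70.3115.
Each (Δ,B) replicates both successor values, so the strategy is self-financing and V0 is arbitrage-free.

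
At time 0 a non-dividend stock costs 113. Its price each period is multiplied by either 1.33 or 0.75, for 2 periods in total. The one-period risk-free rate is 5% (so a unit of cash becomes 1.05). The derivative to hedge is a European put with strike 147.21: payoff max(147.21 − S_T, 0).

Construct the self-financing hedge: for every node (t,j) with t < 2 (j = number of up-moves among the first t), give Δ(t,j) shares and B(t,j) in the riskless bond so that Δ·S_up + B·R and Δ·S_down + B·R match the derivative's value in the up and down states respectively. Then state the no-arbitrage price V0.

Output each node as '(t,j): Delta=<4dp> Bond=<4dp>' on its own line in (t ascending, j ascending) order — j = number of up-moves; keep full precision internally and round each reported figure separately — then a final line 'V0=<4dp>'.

(0,0): Delta=-0.6041 Bond=101.5674
(1,0): Delta=-1.0000 Bond=140.2000
(1,1): Delta=-0.3957 Bond=75.3284
V0=33.3064

Risk-neutral probability p* = (R−d)/(u−d) = (1.05−0.75)/(1.33−0.75) = 0.5172.
Payoff layer (t=2): V(2,0)=83.6475, V(2,1)=34.4925, V(2,2)=0.0000
Node (1,0) S=84.7500: V=(p*·34.4925+(1−p*)·83.6475)/1.05=55.4500; Δ=(34.4925−83.6475)/(112.7175−63.5625)=-1.0000; B=V−Δ·S=140.2000
Node (1,1) S=150.2900: V=(p*·0.0000+(1−p*)·34.4925)/1.05=15.8586; Δ=(0.0000−34.4925)/(199.8857−112.7175)=-0.3957; B=V−Δ·S=75.3284
Node (0,0) S=113.0000: V=(p*·15.8586+(1−p*)·55.4500)/1.05=33.3064; Δ=(15.8586−55.4500)/(150.2900−84.7500)=-0.6041; B=V−Δ·S=101.5674
The time-0 hedge costs 33.3064, which is the no-arbitrage price.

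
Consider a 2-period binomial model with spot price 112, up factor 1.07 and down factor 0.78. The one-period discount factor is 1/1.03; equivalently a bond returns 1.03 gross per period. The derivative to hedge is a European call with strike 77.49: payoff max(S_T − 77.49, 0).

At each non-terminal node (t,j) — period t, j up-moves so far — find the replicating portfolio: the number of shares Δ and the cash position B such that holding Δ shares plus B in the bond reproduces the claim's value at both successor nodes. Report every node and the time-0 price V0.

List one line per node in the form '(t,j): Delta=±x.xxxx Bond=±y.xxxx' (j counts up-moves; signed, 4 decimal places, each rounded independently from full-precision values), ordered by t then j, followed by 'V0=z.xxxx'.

(0,0): Delta=0.9615 Bond=-68.5569
(1,0): Delta=0.6310 Bond=-41.7424
(1,1): Delta=1.0000 Bond=-75.2330
V0=39.1259

The replicating-portfolio and risk-neutral prices coincide; use p* = (1.03−0.78)/(1.07−0.78) = 0.8621 for the latter.
Terminal values V(2,·): V(2,0)=0.0000, V(2,1)=15.9852, V(2,2)=50.7388
Node (1,0) S=87.3600: V=(p*·15.9852+(1−p*)·0.0000)/1.03=13.3790; Δ=(15.9852−0.0000)/(93.4752−68.1408)=0.6310; B=V−Δ·S=-41.7424
Node (1,1) S=119.8400: V=(p*·50.7388+(1−p*)·15.9852)/1.03=44.6070; Δ=(50.7388−15.9852)/(128.2288−93.4752)=1.0000; B=V−Δ·S=-75.2330
Node (0,0) S=112.0000: V=(p*·44.6070+(1−p*)·13.3790)/1.03=39.1259; Δ=(44.6070−13.3790)/(119.8400−87.3600)=0.9615; B=V−Δ·S=-68.5569
Root portfolio cost Δ·112+B reproduces V0=39.1259.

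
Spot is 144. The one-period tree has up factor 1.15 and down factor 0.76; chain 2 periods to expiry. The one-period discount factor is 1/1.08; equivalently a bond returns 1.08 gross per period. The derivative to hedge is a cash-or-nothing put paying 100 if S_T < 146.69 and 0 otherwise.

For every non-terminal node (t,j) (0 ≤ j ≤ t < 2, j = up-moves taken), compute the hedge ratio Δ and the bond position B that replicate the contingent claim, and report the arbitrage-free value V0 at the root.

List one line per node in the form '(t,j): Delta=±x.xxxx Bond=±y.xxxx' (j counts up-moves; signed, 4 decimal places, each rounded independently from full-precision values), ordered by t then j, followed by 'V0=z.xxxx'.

Since d<R<u, set p* = (R−d)/(u−d) = 0.8205; price each node as the discounted p*-expectation of its children.
At expiry t=2: V(2,0)=100.0000, V(2,1)=100.0000, V(2,2)=0.0000
(1,0): S=109.4400. Δ = (V_up−V_dn)/(S_up−S_dn) = (100.0000−100.0000)/(125.8560−83.1744) = 0.0000. V = [p*·100.0000 + (1−p*)·100.0000]/1.08 = 92.5926. B = V − Δ·S = 92.5926.
(1,1): S=165.6000. Δ = (V_up−V_dn)/(S_up−S_dn) = (0.0000−100.0000)/(190.4400−125.8560) = -1.5484. V = [p*·0.0000 + (1−p*)·100.0000]/1.08 = 16.6192. B = V − Δ·S = 273.0294.
(0,0): S=144.0000. Δ = (V_up−V_dn)/(S_up−S_dn) = (16.6192−92.5926)/(165.6000−109.4400) = -1.3528. V = [p*·16.6192 + (1−p*)·92.5926]/1.08 = 28.0143. B = V − Δ·S = 222.8179.
Each (Δ,B) replicates both successor values, so the strategy is self-financing and V0 is arbitrage-free.

(0,0): Delta=-1.3528 Bond=222.8179
(1,0): Delta=0.0000 Bond=92.5926
(1,1): Delta=-1.5484 Bond=273.0294
V0=28.0143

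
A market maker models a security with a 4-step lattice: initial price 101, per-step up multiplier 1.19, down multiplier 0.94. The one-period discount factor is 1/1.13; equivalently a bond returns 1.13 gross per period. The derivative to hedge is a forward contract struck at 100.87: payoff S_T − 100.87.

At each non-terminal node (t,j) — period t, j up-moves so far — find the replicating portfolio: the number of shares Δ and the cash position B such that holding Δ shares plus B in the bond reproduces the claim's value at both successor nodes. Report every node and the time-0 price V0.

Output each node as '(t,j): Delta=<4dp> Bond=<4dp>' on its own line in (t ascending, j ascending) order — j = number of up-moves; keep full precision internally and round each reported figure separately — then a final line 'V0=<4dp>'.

The replicating-portfolio and risk-neutral prices coincide; use p* = (1.13−0.94)/(1.19−0.94) = 0.7600 for the latter.
Payoff layer (t=4): V(4,0)=-22.0144, V(4,1)=-1.0421, V(4,2)=25.5079, V(4,3)=59.1190, V(4,4)=101.6693
(3,0): S=83.8890. Δ = (V_up−V_dn)/(S_up−S_dn) = (-1.0421−-22.0144)/(99.8279−78.8556) = 1.0000. V = [p*·-1.0421 + (1−p*)·-22.0144]/1.13 = -5.3765. B = V − Δ·S = -89.2655.
(3,1): S=106.1999. Δ = (V_up−V_dn)/(S_up−S_dn) = (25.5079−-1.0421)/(126.3779−99.8279) = 1.0000. V = [p*·25.5079 + (1−p*)·-1.0421]/1.13 = 16.9344. B = V − Δ·S = -89.2655.
(3,2): S=134.4445. Δ = (V_up−V_dn)/(S_up−S_dn) = (59.1190−25.5079)/(159.9890−126.3779) = 1.0000. V = [p*·59.1190 + (1−p*)·25.5079]/1.13 = 45.1790. B = V − Δ·S = -89.2655.
(3,3): S=170.2011. Δ = (V_up−V_dn)/(S_up−S_dn) = (101.6693−59.1190)/(202.5393−159.9890) = 1.0000. V = [p*·101.6693 + (1−p*)·59.1190]/1.13 = 80.9356. B = V − Δ·S = -89.2655.
(2,0): S=89.2436. Δ = (V_up−V_dn)/(S_up−S_dn) = (16.9344−-5.3765)/(106.1999−83.8890) = 1.0000. V = [p*·16.9344 + (1−p*)·-5.3765]/1.13 = 10.2476. B = V − Δ·S = -78.9960.
(2,1): S=112.9786. Δ = (V_up−V_dn)/(S_up−S_dn) = (45.1790−16.9344)/(134.4445−106.1999) = 1.0000. V = [p*·45.1790 + (1−p*)·16.9344]/1.13 = 33.9826. B = V − Δ·S = -78.9960.
(2,2): S=143.0261. Δ = (V_up−V_dn)/(S_up−S_dn) = (80.9356−45.1790)/(170.2011−134.4445) = 1.0000. V = [p*·80.9356 + (1−p*)·45.1790]/1.13 = 64.0301. B = V − Δ·S = -78.9960.
(1,0): S=94.9400. Δ = (V_up−V_dn)/(S_up−S_dn) = (33.9826−10.2476)/(112.9786−89.2436) = 1.0000. V = [p*·33.9826 + (1−p*)·10.2476]/1.13 = 25.0320. B = V − Δ·S = -69.9080.
(1,1): S=120.1900. Δ = (V_up−V_dn)/(S_up−S_dn) = (64.0301−33.9826)/(143.0261−112.9786) = 1.0000. V = [p*·64.0301 + (1−p*)·33.9826]/1.13 = 50.2820. B = V − Δ·S = -69.9080.
(0,0): S=101.0000. Δ = (V_up−V_dn)/(S_up−S_dn) = (50.2820−25.0320)/(120.1900−94.9400) = 1.0000. V = [p*·50.2820 + (1−p*)·25.0320]/1.13 = 39.1345. B = V − Δ·S = -61.8655.
Root portfolio cost Δ·101+B reproduces V0=39.1345.

(0,0): Delta=1.0000 Bond=-61.8655
(1,0): Delta=1.0000 Bond=-69.9080
(1,1): Delta=1.0000 Bond=-69.9080
(2,0): Delta=1.0000 Bond=-78.9960
(2,1): Delta=1.0000 Bond=-78.9960
(2,2): Delta=1.0000 Bond=-78.9960
(3,0): Delta=1.0000 Bond=-89.2655
(3,1): Delta=1.0000 Bond=-89.2655
(3,2): Delta=1.0000 Bond=-89.2655
(3,3): Delta=1.0000 Bond=-89.2655
V0=39.1345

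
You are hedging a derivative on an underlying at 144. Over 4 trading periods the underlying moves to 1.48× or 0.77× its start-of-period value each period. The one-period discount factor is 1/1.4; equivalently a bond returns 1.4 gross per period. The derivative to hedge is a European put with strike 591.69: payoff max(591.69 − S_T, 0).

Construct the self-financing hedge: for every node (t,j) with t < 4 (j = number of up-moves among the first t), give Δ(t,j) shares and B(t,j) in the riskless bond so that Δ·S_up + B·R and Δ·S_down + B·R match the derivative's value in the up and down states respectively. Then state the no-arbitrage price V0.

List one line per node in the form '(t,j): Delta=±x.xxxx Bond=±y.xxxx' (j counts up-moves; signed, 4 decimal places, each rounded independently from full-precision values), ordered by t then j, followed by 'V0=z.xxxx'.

(0,0): Delta=-0.7530 Bond=134.4567
(1,0): Delta=-1.0000 Bond=215.6305
(1,1): Delta=-0.7366 Bond=184.7611
(2,0): Delta=-1.0000 Bond=301.8827
(2,1): Delta=-1.0000 Bond=301.8827
(2,2): Delta=-0.7192 Bond=253.1777
(3,0): Delta=-1.0000 Bond=422.6357
(3,1): Delta=-1.0000 Bond=422.6357
(3,2): Delta=-1.0000 Bond=422.6357
(3,3): Delta=-0.7007 Bond=345.7901
V0=26.0296

No-arbitrage ⇒ martingale measure with p* = (R−d)/(u−d) = 0.8873.
Terminal payoffs: V(4,0)=541.0696, V(4,1)=494.3937, V(4,2)=404.6789, V(4,3)=232.2401, V(4,4)=0.0000
Node (3,0) S=65.7408: V=(p*·494.3937+(1−p*)·541.0696)/1.4=356.8950; Δ=(494.3937−541.0696)/(97.2963−50.6204)=-1.0000; B=V−Δ·S=422.6357
Node (3,1) S=126.3588: V=(p*·404.6789+(1−p*)·494.3937)/1.4=296.2769; Δ=(404.6789−494.3937)/(187.0111−97.2963)=-1.0000; B=V−Δ·S=422.6357
Node (3,2) S=242.8716: V=(p*·232.2401+(1−p*)·404.6789)/1.4=179.7642; Δ=(232.2401−404.6789)/(359.4499−187.0111)=-1.0000; B=V−Δ·S=422.6357
Node (3,3) S=466.8180: V=(p*·0.0000+(1−p*)·232.2401)/1.4=18.6914; Δ=(0.0000−232.2401)/(690.8907−359.4499)=-0.7007; B=V−Δ·S=345.7901
Node (2,0) S=85.3776: V=(p*·296.2769+(1−p*)·356.8950)/1.4=216.5051; Δ=(296.2769−356.8950)/(126.3588−65.7408)=-1.0000; B=V−Δ·S=301.8827
Node (2,1) S=164.1024: V=(p*·179.7642+(1−p*)·296.2769)/1.4=137.7803; Δ=(179.7642−296.2769)/(242.8716−126.3588)=-1.0000; B=V−Δ·S=301.8827
Node (2,2) S=315.4176: V=(p*·18.6914+(1−p*)·179.7642)/1.4=26.3146; Δ=(18.6914−179.7642)/(466.8180−242.8716)=-0.7192; B=V−Δ·S=253.1777
Node (1,0) S=110.8800: V=(p*·137.7803+(1−p*)·216.5051)/1.4=104.7505; Δ=(137.7803−216.5051)/(164.1024−85.3776)=-1.0000; B=V−Δ·S=215.6305
Node (1,1) S=213.1200: V=(p*·26.3146+(1−p*)·137.7803)/1.4=27.7672; Δ=(26.3146−137.7803)/(315.4176−164.1024)=-0.7366; B=V−Δ·S=184.7611
Node (0,0) S=144.0000: V=(p*·27.7672+(1−p*)·104.7505)/1.4=26.0296; Δ=(27.7672−104.7505)/(213.1200−110.8800)=-0.7530; B=V−Δ·S=134.4567
Root portfolio cost Δ·144+B reproduces V0=26.0296.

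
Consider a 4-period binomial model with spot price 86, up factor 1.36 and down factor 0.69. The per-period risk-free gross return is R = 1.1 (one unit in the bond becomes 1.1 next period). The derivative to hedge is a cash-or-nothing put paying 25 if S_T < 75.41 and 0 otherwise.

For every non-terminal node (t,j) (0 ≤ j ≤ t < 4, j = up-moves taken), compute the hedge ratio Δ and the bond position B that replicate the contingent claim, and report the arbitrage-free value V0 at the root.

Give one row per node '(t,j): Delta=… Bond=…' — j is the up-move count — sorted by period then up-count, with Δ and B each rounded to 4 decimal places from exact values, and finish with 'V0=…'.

Since d<R<u, set p* = (R−d)/(u−d) = 0.6119; price each node as the discounted p*-expectation of its children.
Payoff layer (t=4): V(4,0)=25.0000, V(4,1)=25.0000, V(4,2)=0.0000, V(4,3)=0.0000, V(4,4)=0.0000
(3,0): S=28.2518. Δ = (V_up−V_dn)/(S_up−S_dn) = (25.0000−25.0000)/(38.4224−19.4937) = 0.0000. V = [p*·25.0000 + (1−p*)·25.0000]/1.1 = 22.7273. B = V − Δ·S = 22.7273.
(3,1): S=55.6847. Δ = (V_up−V_dn)/(S_up−S_dn) = (0.0000−25.0000)/(75.7311−38.4224) = -0.6701. V = [p*·0.0000 + (1−p*)·25.0000]/1.1 = 8.8195. B = V − Δ·S = 46.1330.
(3,2): S=109.7553. Δ = (V_up−V_dn)/(S_up−S_dn) = (0.0000−0.0000)/(149.2672−75.7311) = 0.0000. V = [p*·0.0000 + (1−p*)·0.0000]/1.1 = 0.0000. B = V − Δ·S = 0.0000.
(3,3): S=216.3292. Δ = (V_up−V_dn)/(S_up−S_dn) = (0.0000−0.0000)/(294.2077−149.2672) = 0.0000. V = [p*·0.0000 + (1−p*)·0.0000]/1.1 = 0.0000. B = V − Δ·S = 0.0000.
(2,0): S=40.9446. Δ = (V_up−V_dn)/(S_up−S_dn) = (8.8195−22.7273)/(55.6847−28.2518) = -0.5070. V = [p*·8.8195 + (1−p*)·22.7273]/1.1 = 12.9242. B = V − Δ·S = 33.6820.
(2,1): S=80.7024. Δ = (V_up−V_dn)/(S_up−S_dn) = (0.0000−8.8195)/(109.7553−55.6847) = -0.1631. V = [p*·0.0000 + (1−p*)·8.8195]/1.1 = 3.1114. B = V − Δ·S = 16.2749.
(2,2): S=159.0656. Δ = (V_up−V_dn)/(S_up−S_dn) = (0.0000−0.0000)/(216.3292−109.7553) = 0.0000. V = [p*·0.0000 + (1−p*)·0.0000]/1.1 = 0.0000. B = V − Δ·S = 0.0000.
(1,0): S=59.3400. Δ = (V_up−V_dn)/(S_up−S_dn) = (3.1114−12.9242)/(80.7024−40.9446) = -0.2468. V = [p*·3.1114 + (1−p*)·12.9242]/1.1 = 6.2903. B = V − Δ·S = 20.9362.
(1,1): S=116.9600. Δ = (V_up−V_dn)/(S_up−S_dn) = (0.0000−3.1114)/(159.0656−80.7024) = -0.0397. V = [p*·0.0000 + (1−p*)·3.1114]/1.1 = 1.0976. B = V − Δ·S = 5.7415.
(0,0): S=86.0000. Δ = (V_up−V_dn)/(S_up−S_dn) = (1.0976−6.2903)/(116.9600−59.3400) = -0.0901. V = [p*·1.0976 + (1−p*)·6.2903]/1.1 = 2.8297. B = V − Δ·S = 10.5800.
The time-0 hedge costs 2.8297, which is the no-arbitrage price.

(0,0): Delta=-0.0901 Bond=10.5800
(1,0): Delta=-0.2468 Bond=20.9362
(1,1): Delta=-0.0397 Bond=5.7415
(2,0): Delta=-0.5070 Bond=33.6820
(2,1): Delta=-0.1631 Bond=16.2749
(2,2): Delta=0.0000 Bond=0.0000
(3,0): Delta=0.0000 Bond=22.7273
(3,1): Delta=-0.6701 Bond=46.1330
(3,2): Delta=0.0000 Bond=0.0000
(3,3): Delta=0.0000 Bond=0.0000
V0=2.8297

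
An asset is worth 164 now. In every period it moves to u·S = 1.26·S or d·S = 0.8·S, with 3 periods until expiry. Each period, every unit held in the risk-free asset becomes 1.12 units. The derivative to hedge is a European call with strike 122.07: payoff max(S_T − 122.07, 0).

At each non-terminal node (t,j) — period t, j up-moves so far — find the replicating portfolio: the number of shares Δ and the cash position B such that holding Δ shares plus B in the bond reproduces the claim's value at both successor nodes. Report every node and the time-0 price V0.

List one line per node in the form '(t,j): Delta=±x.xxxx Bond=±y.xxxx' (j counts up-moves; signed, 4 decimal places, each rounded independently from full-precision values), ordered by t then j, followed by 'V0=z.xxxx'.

Risk-neutral probability p* = (R−d)/(u−d) = (1.12−0.8)/(1.26−0.8) = 0.6957.
Terminal values V(3,·): V(3,0)=0.0000, V(3,1)=10.1796, V(3,2)=86.2231, V(3,3)=205.9917
(2,0): S=104.9600. Δ = (V_up−V_dn)/(S_up−S_dn) = (10.1796−0.0000)/(132.2496−83.9680) = 0.2108. V = [p*·10.1796 + (1−p*)·0.0000]/1.12 = 6.3227. B = V − Δ·S = -15.8068.
(2,1): S=165.3120. Δ = (V_up−V_dn)/(S_up−S_dn) = (86.2231−10.1796)/(208.2931−132.2496) = 1.0000. V = [p*·86.2231 + (1−p*)·10.1796]/1.12 = 56.3209. B = V − Δ·S = -108.9911.
(2,2): S=260.3664. Δ = (V_up−V_dn)/(S_up−S_dn) = (205.9917−86.2231)/(328.0617−208.2931) = 1.0000. V = [p*·205.9917 + (1−p*)·86.2231]/1.12 = 151.3753. B = V − Δ·S = -108.9911.
(1,0): S=131.2000. Δ = (V_up−V_dn)/(S_up−S_dn) = (56.3209−6.3227)/(165.3120−104.9600) = 0.8284. V = [p*·56.3209 + (1−p*)·6.3227]/1.12 = 36.7001. B = V − Δ·S = -71.9917.
(1,1): S=206.6400. Δ = (V_up−V_dn)/(S_up−S_dn) = (151.3753−56.3209)/(260.3664−165.3120) = 1.0000. V = [p*·151.3753 + (1−p*)·56.3209]/1.12 = 109.3265. B = V − Δ·S = -97.3135.
(0,0): S=164.0000. Δ = (V_up−V_dn)/(S_up−S_dn) = (109.3265−36.7001)/(206.6400−131.2000) = 0.9627. V = [p*·109.3265 + (1−p*)·36.7001]/1.12 = 77.8775. B = V − Δ·S = -80.0061.
Check: Δ(0,0)·S0 + B(0,0) = 77.8775 = V0.

(0,0): Delta=0.9627 Bond=-80.0061
(1,0): Delta=0.8284 Bond=-71.9917
(1,1): Delta=1.0000 Bond=-97.3135
(2,0): Delta=0.2108 Bond=-15.8068
(2,1): Delta=1.0000 Bond=-108.9911
(2,2): Delta=1.0000 Bond=-108.9911
V0=77.8775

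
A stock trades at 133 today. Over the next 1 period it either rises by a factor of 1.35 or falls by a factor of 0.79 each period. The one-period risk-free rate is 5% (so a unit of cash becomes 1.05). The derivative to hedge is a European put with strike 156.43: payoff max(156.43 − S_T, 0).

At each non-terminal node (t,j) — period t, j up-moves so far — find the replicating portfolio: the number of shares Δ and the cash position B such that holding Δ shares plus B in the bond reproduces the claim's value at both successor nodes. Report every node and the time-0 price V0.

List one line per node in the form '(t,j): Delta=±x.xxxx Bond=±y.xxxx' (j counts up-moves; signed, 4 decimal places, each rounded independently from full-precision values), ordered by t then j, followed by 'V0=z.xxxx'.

(0,0): Delta=-0.6896 Bond=117.9184
V0=26.2041

The replicating-portfolio and risk-neutral prices coincide; use p* = (1.05−0.79)/(1.35−0.79) = 0.4643 for the latter.
Payoff layer (t=1): V(1,0)=51.3600, V(1,1)=0.0000
  t=0,j=0: stock 133.0000 → up 179.5500 (V=0.0000), down 105.0700 (V=51.3600). Price 26.2041; hedge Δ=-0.6896, bond B=117.9184.
Each (Δ,B) replicates both successor values, so the strategy is self-financing and V0 is arbitrage-free.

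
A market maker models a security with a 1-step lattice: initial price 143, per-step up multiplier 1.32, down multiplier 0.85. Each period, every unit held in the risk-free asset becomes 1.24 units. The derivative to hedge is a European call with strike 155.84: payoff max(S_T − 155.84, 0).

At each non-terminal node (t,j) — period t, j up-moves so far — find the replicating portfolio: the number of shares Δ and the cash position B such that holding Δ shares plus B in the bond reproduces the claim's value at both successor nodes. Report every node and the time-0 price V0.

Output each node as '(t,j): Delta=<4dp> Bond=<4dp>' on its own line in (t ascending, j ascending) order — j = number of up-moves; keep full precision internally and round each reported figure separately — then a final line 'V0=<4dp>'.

No-arbitrage ⇒ martingale measure with p* = (R−d)/(u−d) = 0.8298.
At expiry t=1: V(1,0)=0.0000, V(1,1)=32.9200
Node (0,0) S=143.0000: V=(p*·32.9200+(1−p*)·0.0000)/1.24=22.0295; Δ=(32.9200−0.0000)/(188.7600−121.5500)=0.4898; B=V−Δ·S=-48.0130
The time-0 hedge costs 22.0295, which is the no-arbitrage price.

(0,0): Delta=0.4898 Bond=-48.0130
V0=22.0295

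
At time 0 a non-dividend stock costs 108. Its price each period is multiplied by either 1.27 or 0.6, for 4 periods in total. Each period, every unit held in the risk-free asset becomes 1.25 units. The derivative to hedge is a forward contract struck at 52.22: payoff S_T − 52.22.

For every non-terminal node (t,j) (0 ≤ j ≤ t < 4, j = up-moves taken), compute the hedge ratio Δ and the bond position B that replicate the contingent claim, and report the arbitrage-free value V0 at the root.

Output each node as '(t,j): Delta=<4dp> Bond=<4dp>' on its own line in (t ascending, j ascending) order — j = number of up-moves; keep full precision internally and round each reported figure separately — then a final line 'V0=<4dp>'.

Risk-neutral probability p* = (R−d)/(u−d) = (1.25−0.6)/(1.27−0.6) = 0.9701.
Payoff layer (t=4): V(4,0)=-38.2232, V(4,1)=-22.5934, V(4,2)=10.4896, V(4,3)=80.5152, V(4,4)=228.7362
(3,0): S=23.3280. Δ = (V_up−V_dn)/(S_up−S_dn) = (-22.5934−-38.2232)/(29.6266−13.9968) = 1.0000. V = [p*·-22.5934 + (1−p*)·-38.2232]/1.25 = -18.4480. B = V − Δ·S = -41.7760.
(3,1): S=49.3776. Δ = (V_up−V_dn)/(S_up−S_dn) = (10.4896−-22.5934)/(62.7096−29.6266) = 1.0000. V = [p*·10.4896 + (1−p*)·-22.5934]/1.25 = 7.6016. B = V − Δ·S = -41.7760.
(3,2): S=104.5159. Δ = (V_up−V_dn)/(S_up−S_dn) = (80.5152−10.4896)/(132.7352−62.7096) = 1.0000. V = [p*·80.5152 + (1−p*)·10.4896]/1.25 = 62.7399. B = V − Δ·S = -41.7760.
(3,3): S=221.2254. Δ = (V_up−V_dn)/(S_up−S_dn) = (228.7362−80.5152)/(280.9562−132.7352) = 1.0000. V = [p*·228.7362 + (1−p*)·80.5152]/1.25 = 179.4494. B = V − Δ·S = -41.7760.
(2,0): S=38.8800. Δ = (V_up−V_dn)/(S_up−S_dn) = (7.6016−-18.4480)/(49.3776−23.3280) = 1.0000. V = [p*·7.6016 + (1−p*)·-18.4480]/1.25 = 5.4592. B = V − Δ·S = -33.4208.
(2,1): S=82.2960. Δ = (V_up−V_dn)/(S_up−S_dn) = (62.7399−7.6016)/(104.5159−49.3776) = 1.0000. V = [p*·62.7399 + (1−p*)·7.6016]/1.25 = 48.8752. B = V − Δ·S = -33.4208.
(2,2): S=174.1932. Δ = (V_up−V_dn)/(S_up−S_dn) = (179.4494−62.7399)/(221.2254−104.5159) = 1.0000. V = [p*·179.4494 + (1−p*)·62.7399]/1.25 = 140.7724. B = V − Δ·S = -33.4208.
(1,0): S=64.8000. Δ = (V_up−V_dn)/(S_up−S_dn) = (48.8752−5.4592)/(82.2960−38.8800) = 1.0000. V = [p*·48.8752 + (1−p*)·5.4592]/1.25 = 38.0634. B = V − Δ·S = -26.7366.
(1,1): S=137.1600. Δ = (V_up−V_dn)/(S_up−S_dn) = (140.7724−48.8752)/(174.1932−82.2960) = 1.0000. V = [p*·140.7724 + (1−p*)·48.8752]/1.25 = 110.4234. B = V − Δ·S = -26.7366.
(0,0): S=108.0000. Δ = (V_up−V_dn)/(S_up−S_dn) = (110.4234−38.0634)/(137.1600−64.8000) = 1.0000. V = [p*·110.4234 + (1−p*)·38.0634]/1.25 = 86.6107. B = V − Δ·S = -21.3893.
Self-financing check: at every node Δ·S+B equals the discounted successor values.

(0,0): Delta=1.0000 Bond=-21.3893
(1,0): Delta=1.0000 Bond=-26.7366
(1,1): Delta=1.0000 Bond=-26.7366
(2,0): Delta=1.0000 Bond=-33.4208
(2,1): Delta=1.0000 Bond=-33.4208
(2,2): Delta=1.0000 Bond=-33.4208
(3,0): Delta=1.0000 Bond=-41.7760
(3,1): Delta=1.0000 Bond=-41.7760
(3,2): Delta=1.0000 Bond=-41.7760
(3,3): Delta=1.0000 Bond=-41.7760
V0=86.6107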